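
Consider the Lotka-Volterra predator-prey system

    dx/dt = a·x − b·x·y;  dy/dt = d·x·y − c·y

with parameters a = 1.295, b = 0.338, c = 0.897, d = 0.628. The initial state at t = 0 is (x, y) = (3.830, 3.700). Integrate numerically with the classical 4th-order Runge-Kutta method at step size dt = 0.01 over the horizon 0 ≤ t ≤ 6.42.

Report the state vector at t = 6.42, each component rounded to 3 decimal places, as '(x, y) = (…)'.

t=0.000: state=(3.830, 3.700)
step 1 (dt=0.01): k1=(0.170, 5.580), k2=(0.134, 5.625), k3=(0.134, 5.624), k4=(0.097, 5.668); state += dt/6·(k1+2k2+2k3+k4)
t=0.010: state=(3.831, 3.756)
t=0.020: state=(3.832, 3.813)
t=0.030: state=(3.832, 3.871)
continuing one RK4 step at a time; state shown every 25 steps (Δt=0.25):
t=0.250: state=(3.625, 5.344)
t=0.500: state=(2.948, 7.189)
t=0.750: state=(2.085, 8.527)
t=1.000: state=(1.370, 8.909)
t=1.250: state=(0.904, 8.485)
t=1.500: state=(0.632, 7.635)
t=1.750: state=(0.477, 6.648)
t=2.000: state=(0.392, 5.684)
t=2.250: state=(0.348, 4.812)
t=2.500: state=(0.331, 4.055)
t=2.750: state=(0.334, 3.413)
t=3.000: state=(0.354, 2.878)
t=3.250: state=(0.391, 2.438)
t=3.500: state=(0.447, 2.080)
t=3.750: state=(0.525, 1.794)
t=4.000: state=(0.630, 1.569)
t=4.250: state=(0.769, 1.399)
t=4.500: state=(0.949, 1.278)
t=4.750: state=(1.182, 1.207)
t=5.000: state=(1.477, 1.187)
t=5.250: state=(1.844, 1.230)
t=5.500: state=(2.287, 1.358)
t=5.750: state=(2.792, 1.616)
t=6.000: state=(3.306, 2.085)
t=6.250: state=(3.714, 2.898)
t=6.420: state=(3.831, 3.728)

(x, y) = (3.831, 3.728)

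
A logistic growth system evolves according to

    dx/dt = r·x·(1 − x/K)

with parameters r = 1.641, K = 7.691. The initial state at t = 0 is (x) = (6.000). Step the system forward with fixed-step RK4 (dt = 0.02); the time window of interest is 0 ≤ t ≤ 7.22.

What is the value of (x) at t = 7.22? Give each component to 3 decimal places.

t=0.000: state=(6.000)
step 1 (dt=0.02): k1=(2.165), k2=(2.145), k3=(2.145), k4=(2.125); state += dt/6·(k1+2k2+2k3+k4)
t=0.020: state=(6.043)
t=0.040: state=(6.085)
t=0.060: state=(6.126)
continuing one RK4 step at a time; state shown every 25 steps (Δt=0.5):
t=0.500: state=(6.842)
t=1.000: state=(7.293)
t=1.500: state=(7.510)
t=2.000: state=(7.610)
t=2.500: state=(7.655)
t=3.000: state=(7.675)
t=3.500: state=(7.684)
t=4.000: state=(7.688)
t=4.500: state=(7.690)
t=5.000: state=(7.690)
t=5.500: state=(7.691)
t=6.000: state=(7.691)
t=6.500: state=(7.691)
t=7.000: state=(7.691)
t=7.220: state=(7.691)

(x) = (7.691)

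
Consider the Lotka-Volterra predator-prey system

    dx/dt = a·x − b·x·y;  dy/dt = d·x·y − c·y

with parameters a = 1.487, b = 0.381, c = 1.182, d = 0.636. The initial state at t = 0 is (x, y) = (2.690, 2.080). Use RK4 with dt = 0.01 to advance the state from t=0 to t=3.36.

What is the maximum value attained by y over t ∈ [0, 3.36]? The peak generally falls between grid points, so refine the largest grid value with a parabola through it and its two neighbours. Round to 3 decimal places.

t=0.000: state=(2.690, 2.080)
step 1 (dt=0.01): k1=(1.868, 1.100), k2=(1.869, 1.115), k3=(1.869, 1.115), k4=(1.870, 1.131); state += dt/6·(k1+2k2+2k3+k4)
t=0.010: state=(2.709, 2.091)
t=0.020: state=(2.727, 2.103)
t=0.030: state=(2.746, 2.114)
continuing one RK4 step at a time; state shown every 20 steps (Δt=0.2):
t=0.200: state=(3.060, 2.367)
t=0.400: state=(3.385, 2.818)
t=0.600: state=(3.591, 3.474)
t=0.800: state=(3.594, 4.342)
t=1.000: state=(3.347, 5.344)
t=1.200: state=(2.890, 6.284)
t=1.400: state=(2.347, 6.922)
t=1.600: state=(1.845, 7.128)
t=1.800: state=(1.450, 6.930)
t=2.000: state=(1.171, 6.456)
t=2.200: state=(0.986, 5.842)
t=2.400: state=(0.872, 5.187)
t=2.600: state=(0.811, 4.556)
t=2.800: state=(0.789, 3.980)
t=3.000: state=(0.800, 3.475)
t=3.200: state=(0.840, 3.044)
t=3.360: state=(0.894, 2.751)
largest grid value and its neighbours: y(1.580)=7.12676, y(1.590)=7.12768, y(1.600)=7.12757
parabola through these three points peaks at t≈1.594 with y≈7.12776

max y = 7.128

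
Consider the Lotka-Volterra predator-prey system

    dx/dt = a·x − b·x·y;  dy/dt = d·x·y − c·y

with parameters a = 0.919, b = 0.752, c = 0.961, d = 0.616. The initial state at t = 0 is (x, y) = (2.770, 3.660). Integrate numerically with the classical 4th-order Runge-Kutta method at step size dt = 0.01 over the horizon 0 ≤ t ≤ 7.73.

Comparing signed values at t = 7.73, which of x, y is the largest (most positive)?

largest component: x

t=0.000: state=(2.770, 3.660)
step 1 (dt=0.01): k1=(-5.078, 2.728), k2=(-5.060, 2.681), k3=(-5.060, 2.681), k4=(-5.040, 2.633); state += dt/6·(k1+2k2+2k3+k4)
t=0.010: state=(2.719, 3.687)
t=0.020: state=(2.669, 3.713)
t=0.030: state=(2.619, 3.738)
continuing one RK4 step at a time; state shown every 25 steps (Δt=0.25):
t=0.250: state=(1.675, 4.033)
t=0.500: state=(0.996, 3.876)
t=0.750: state=(0.628, 3.444)
t=1.000: state=(0.434, 2.935)
t=1.250: state=(0.329, 2.446)
t=1.500: state=(0.273, 2.014)
t=1.750: state=(0.244, 1.647)
t=2.000: state=(0.232, 1.344)
t=2.250: state=(0.232, 1.095)
t=2.500: state=(0.242, 0.893)
t=2.750: state=(0.262, 0.730)
t=3.000: state=(0.291, 0.599)
t=3.250: state=(0.330, 0.494)
t=3.500: state=(0.382, 0.410)
t=3.750: state=(0.448, 0.344)
t=4.000: state=(0.531, 0.292)
t=4.250: state=(0.635, 0.251)
t=4.500: state=(0.765, 0.220)
t=4.750: state=(0.925, 0.197)
t=5.000: state=(1.124, 0.181)
t=5.250: state=(1.368, 0.172)
t=5.500: state=(1.667, 0.171)
t=5.750: state=(2.030, 0.179)
t=6.000: state=(2.466, 0.198)
t=6.250: state=(2.979, 0.237)
t=6.500: state=(3.564, 0.308)
t=6.750: state=(4.185, 0.440)
t=7.000: state=(4.747, 0.690)
t=7.250: state=(5.042, 1.160)
t=7.500: state=(4.759, 1.958)
t=7.730: state=(3.863, 2.909)
compare at T: x=3.863, y=2.909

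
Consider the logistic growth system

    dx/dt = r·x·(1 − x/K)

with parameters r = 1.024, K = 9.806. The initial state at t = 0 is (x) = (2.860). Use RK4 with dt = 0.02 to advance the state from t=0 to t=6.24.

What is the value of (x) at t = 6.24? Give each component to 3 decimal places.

t=0.000: state=(2.860)
step 1 (dt=0.02): k1=(2.074), k2=(2.083), k3=(2.083), k4=(2.092); state += dt/6·(k1+2k2+2k3+k4)
t=0.020: state=(2.902)
t=0.040: state=(2.944)
t=0.060: state=(2.986)
continuing one RK4 step at a time; state shown every 25 steps (Δt=0.5):
t=0.500: state=(3.993)
t=1.000: state=(5.237)
t=1.500: state=(6.440)
t=2.000: state=(7.467)
t=2.500: state=(8.256)
t=3.000: state=(8.814)
t=3.500: state=(9.187)
t=4.000: state=(9.425)
t=4.500: state=(9.574)
t=5.000: state=(9.666)
t=5.500: state=(9.721)
t=6.000: state=(9.755)
t=6.240: state=(9.766)

(x) = (9.766)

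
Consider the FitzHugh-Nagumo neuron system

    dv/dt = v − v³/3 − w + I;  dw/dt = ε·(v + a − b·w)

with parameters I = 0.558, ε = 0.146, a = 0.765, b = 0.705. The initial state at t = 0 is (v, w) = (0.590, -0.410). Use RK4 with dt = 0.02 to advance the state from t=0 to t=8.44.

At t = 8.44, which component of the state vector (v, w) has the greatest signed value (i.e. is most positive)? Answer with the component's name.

t=0.000: state=(0.590, -0.410)
step 1 (dt=0.02): k1=(1.490, 0.240), k2=(1.497, 0.242), k3=(1.497, 0.242), k4=(1.504, 0.244); state += dt/6·(k1+2k2+2k3+k4)
t=0.020: state=(0.620, -0.405)
t=0.040: state=(0.650, -0.400)
t=0.060: state=(0.681, -0.395)
continuing one RK4 step at a time; state shown every 25 steps (Δt=0.5):
t=0.500: state=(1.349, -0.265)
t=1.000: state=(1.807, -0.083)
t=1.500: state=(1.913, 0.110)
t=2.000: state=(1.889, 0.294)
t=2.500: state=(1.832, 0.466)
t=3.000: state=(1.766, 0.625)
t=3.500: state=(1.696, 0.772)
t=4.000: state=(1.623, 0.905)
t=4.500: state=(1.547, 1.027)
t=5.000: state=(1.467, 1.137)
t=5.500: state=(1.382, 1.236)
t=6.000: state=(1.290, 1.324)
t=6.500: state=(1.189, 1.400)
t=7.000: state=(1.075, 1.465)
t=7.500: state=(0.941, 1.517)
t=8.000: state=(0.774, 1.557)
t=8.440: state=(0.581, 1.579)
compare at T: v=0.581, w=1.579

largest component: w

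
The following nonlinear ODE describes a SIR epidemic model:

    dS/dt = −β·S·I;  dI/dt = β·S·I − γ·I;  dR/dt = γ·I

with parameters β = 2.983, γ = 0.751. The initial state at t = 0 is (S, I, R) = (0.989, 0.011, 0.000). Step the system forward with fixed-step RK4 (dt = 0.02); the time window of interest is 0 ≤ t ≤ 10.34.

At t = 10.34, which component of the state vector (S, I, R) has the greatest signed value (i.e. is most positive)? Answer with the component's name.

largest component: R

t=0.000: state=(0.989, 0.011, 0.000)
step 1 (dt=0.02): k1=(-0.032, 0.024, 0.008), k2=(-0.033, 0.025, 0.008), k3=(-0.033, 0.025, 0.008), k4=(-0.034, 0.025, 0.009); state += dt/6·(k1+2k2+2k3+k4)
t=0.020: state=(0.988, 0.011, 0.000)
t=0.040: state=(0.988, 0.012, 0.000)
t=0.060: state=(0.987, 0.013, 0.001)
continuing one RK4 step at a time; state shown every 25 steps (Δt=0.5):
t=0.500: state=(0.960, 0.032, 0.007)
t=1.000: state=(0.882, 0.089, 0.029)
t=1.500: state=(0.715, 0.203, 0.082)
t=2.000: state=(0.475, 0.340, 0.185)
t=2.500: state=(0.269, 0.403, 0.328)
t=3.000: state=(0.149, 0.375, 0.476)
t=3.500: state=(0.090, 0.306, 0.604)
t=4.000: state=(0.060, 0.235, 0.705)
t=4.500: state=(0.044, 0.174, 0.782)
t=5.000: state=(0.035, 0.127, 0.838)
t=5.500: state=(0.030, 0.091, 0.878)
t=6.000: state=(0.027, 0.066, 0.908)
t=6.500: state=(0.025, 0.047, 0.928)
t=7.000: state=(0.023, 0.033, 0.943)
t=7.500: state=(0.022, 0.024, 0.954)
t=8.000: state=(0.022, 0.017, 0.961)
t=8.500: state=(0.021, 0.012, 0.967)
t=9.000: state=(0.021, 0.008, 0.971)
t=9.500: state=(0.021, 0.006, 0.973)
t=10.000: state=(0.021, 0.004, 0.975)
t=10.340: state=(0.020, 0.003, 0.976)
compare at T: S=0.020, I=0.003, R=0.976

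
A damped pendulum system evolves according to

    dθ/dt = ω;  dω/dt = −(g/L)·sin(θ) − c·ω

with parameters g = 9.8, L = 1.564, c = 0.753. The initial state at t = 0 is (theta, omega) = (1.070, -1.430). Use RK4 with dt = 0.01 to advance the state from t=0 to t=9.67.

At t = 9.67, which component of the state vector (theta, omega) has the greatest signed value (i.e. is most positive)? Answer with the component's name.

largest component: omega

t=0.000: state=(1.070, -1.430)
step 1 (dt=0.01): k1=(-1.430, -4.420), k2=(-1.452, -4.381), k3=(-1.452, -4.381), k4=(-1.474, -4.342); state += dt/6·(k1+2k2+2k3+k4)
t=0.010: state=(1.055, -1.474)
t=0.020: state=(1.041, -1.517)
t=0.030: state=(1.025, -1.559)
continuing one RK4 step at a time; state shown every 50 steps (Δt=0.5):
t=0.500: state=(0.016, -2.270)
t=1.000: state=(-0.720, -0.436)
t=1.500: state=(-0.453, 1.275)
t=2.000: state=(0.224, 1.091)
t=2.500: state=(0.438, -0.254)
t=3.000: state=(0.095, -0.898)
t=3.500: state=(-0.247, -0.327)
t=4.000: state=(-0.202, 0.435)
t=4.500: state=(0.059, 0.466)
t=5.000: state=(0.170, -0.044)
t=5.500: state=(0.053, -0.344)
t=6.000: state=(-0.088, -0.157)
t=6.500: state=(-0.084, 0.150)
t=7.000: state=(0.015, 0.190)
t=7.500: state=(0.066, -0.000)
t=8.000: state=(0.026, -0.130)
t=8.500: state=(-0.031, -0.071)
t=9.000: state=(-0.035, 0.051)
t=9.500: state=(0.003, 0.076)
t=9.670: state=(0.014, 0.058)
compare at T: theta=0.014, omega=0.058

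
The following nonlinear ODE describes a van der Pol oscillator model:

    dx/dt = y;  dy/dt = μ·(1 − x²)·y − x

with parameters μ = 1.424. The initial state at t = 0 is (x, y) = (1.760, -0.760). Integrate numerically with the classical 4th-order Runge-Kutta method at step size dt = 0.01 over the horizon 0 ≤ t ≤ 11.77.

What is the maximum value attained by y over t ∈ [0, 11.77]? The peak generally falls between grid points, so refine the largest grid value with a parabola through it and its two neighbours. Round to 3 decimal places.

max y = 3.137

t=0.000: state=(1.760, -0.760)
step 1 (dt=0.01): k1=(-0.760, 0.510), k2=(-0.757, 0.492), k3=(-0.758, 0.492), k4=(-0.755, 0.474); state += dt/6·(k1+2k2+2k3+k4)
t=0.010: state=(1.752, -0.755)
t=0.020: state=(1.745, -0.751)
t=0.030: state=(1.737, -0.746)
continuing one RK4 step at a time; state shown every 50 steps (Δt=0.5):
t=0.500: state=(1.395, -0.769)
t=1.000: state=(0.939, -1.114)
t=1.500: state=(0.175, -2.110)
t=2.000: state=(-1.229, -2.986)
t=2.500: state=(-2.008, -0.262)
t=3.000: state=(-1.923, 0.389)
t=3.500: state=(-1.689, 0.538)
t=4.000: state=(-1.381, 0.710)
t=4.500: state=(-0.948, 1.071)
t=5.000: state=(-0.213, 2.028)
t=5.500: state=(1.158, 3.027)
t=6.000: state=(1.995, 0.339)
t=6.500: state=(1.927, -0.379)
t=7.000: state=(1.695, -0.534)
t=7.500: state=(1.389, -0.705)
t=8.000: state=(0.961, -1.059)
t=8.500: state=(0.236, -1.994)
t=9.000: state=(-1.123, -3.055)
t=9.500: state=(-1.991, -0.380)
t=10.000: state=(-1.931, 0.373)
t=10.500: state=(-1.701, 0.531)
t=11.000: state=(-1.397, 0.700)
t=11.500: state=(-0.973, 1.046)
t=11.770: state=(-0.644, 1.425)
largest grid value and its neighbours: y(5.400)=3.13376, y(5.410)=3.13651, y(5.420)=3.13650
parabola through these three points peaks at t≈5.415 with y≈3.13685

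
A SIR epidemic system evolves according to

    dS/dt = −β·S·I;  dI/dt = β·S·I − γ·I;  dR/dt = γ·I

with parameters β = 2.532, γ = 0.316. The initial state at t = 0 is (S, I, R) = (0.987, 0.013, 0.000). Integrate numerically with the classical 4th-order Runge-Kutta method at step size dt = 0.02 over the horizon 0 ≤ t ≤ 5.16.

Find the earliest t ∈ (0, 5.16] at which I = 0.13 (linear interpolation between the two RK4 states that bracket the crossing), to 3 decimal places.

t=0.000: state=(0.987, 0.013, 0.000)
step 1 (dt=0.02): k1=(-0.032, 0.028, 0.004), k2=(-0.033, 0.029, 0.004), k3=(-0.033, 0.029, 0.004), k4=(-0.034, 0.030, 0.004); state += dt/6·(k1+2k2+2k3+k4)
t=0.020: state=(0.986, 0.014, 0.000)
t=0.040: state=(0.986, 0.014, 0.000)
t=0.060: state=(0.985, 0.015, 0.000)
continuing one RK4 step at a time; state shown every 10 steps (Δt=0.2):
t=0.200: state=(0.979, 0.020, 0.001)
t=0.400: state=(0.967, 0.031, 0.003)
t=0.600: state=(0.948, 0.047, 0.005)
t=0.800: state=(0.920, 0.071, 0.009)
t=1.000: state=(0.881, 0.105, 0.014)
t=1.100: state=(0.855, 0.127, 0.018)
next step: t=1.120: state=(0.850, 0.132, 0.019) — I has crossed 0.13
linear interpolation between t=1.100 (0.12686) and t=1.120 (0.13162) → t≈1.113

t = 1.113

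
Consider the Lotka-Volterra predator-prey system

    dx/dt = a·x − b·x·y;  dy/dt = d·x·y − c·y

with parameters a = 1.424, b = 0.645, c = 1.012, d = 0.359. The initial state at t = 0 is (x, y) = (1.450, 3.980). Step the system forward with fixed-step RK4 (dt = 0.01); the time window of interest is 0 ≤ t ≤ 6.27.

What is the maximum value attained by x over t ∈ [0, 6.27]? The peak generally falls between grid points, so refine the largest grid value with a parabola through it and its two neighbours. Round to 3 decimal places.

max x = 6.545

t=0.000: state=(1.450, 3.980)
step 1 (dt=0.01): k1=(-1.657, -1.956), k2=(-1.639, -1.963), k3=(-1.639, -1.963), k4=(-1.621, -1.970); state += dt/6·(k1+2k2+2k3+k4)
t=0.010: state=(1.434, 3.960)
t=0.020: state=(1.418, 3.941)
t=0.030: state=(1.402, 3.921)
continuing one RK4 step at a time; state shown every 25 steps (Δt=0.25):
t=0.250: state=(1.135, 3.466)
t=0.500: state=(0.966, 2.955)
t=0.750: state=(0.890, 2.492)
t=1.000: state=(0.878, 2.094)
t=1.250: state=(0.920, 1.762)
t=1.500: state=(1.011, 1.491)
t=1.750: state=(1.156, 1.276)
t=2.000: state=(1.362, 1.108)
t=2.250: state=(1.643, 0.984)
t=2.500: state=(2.017, 0.900)
t=2.750: state=(2.500, 0.855)
t=3.000: state=(3.112, 0.853)
t=3.250: state=(3.859, 0.905)
t=3.500: state=(4.718, 1.032)
t=3.750: state=(5.604, 1.274)
t=4.000: state=(6.317, 1.693)
t=4.250: state=(6.531, 2.351)
t=4.500: state=(5.961, 3.218)
t=4.750: state=(4.723, 4.049)
t=5.000: state=(3.359, 4.513)
t=5.250: state=(2.305, 4.505)
t=5.500: state=(1.631, 4.163)
t=5.750: state=(1.237, 3.670)
t=6.000: state=(1.019, 3.150)
t=6.250: state=(0.911, 2.665)
t=6.270: state=(0.906, 2.629)
largest grid value and its neighbours: x(4.190)=6.54419, x(4.200)=6.54517, x(4.210)=6.54491
parabola through these three points peaks at t≈4.203 with x≈6.54522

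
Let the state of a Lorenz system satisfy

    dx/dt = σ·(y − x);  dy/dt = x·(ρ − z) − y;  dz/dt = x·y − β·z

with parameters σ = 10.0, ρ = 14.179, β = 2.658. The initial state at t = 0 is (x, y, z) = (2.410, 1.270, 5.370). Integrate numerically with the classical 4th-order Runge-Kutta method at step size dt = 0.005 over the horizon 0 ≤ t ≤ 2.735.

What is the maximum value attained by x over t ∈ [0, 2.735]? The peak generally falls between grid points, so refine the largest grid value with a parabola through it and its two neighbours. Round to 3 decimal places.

max x = 10.091

t=0.000: state=(2.410, 1.270, 5.370)
step 1 (dt=0.005): k1=(-11.400, 19.960, -11.213), k2=(-10.616, 19.725, -11.056), k3=(-10.641, 19.742, -11.055), k4=(-9.881, 19.523, -10.901); state += dt/6·(k1+2k2+2k3+k4)
t=0.005: state=(2.357, 1.369, 5.315)
t=0.010: state=(2.311, 1.465, 5.261)
t=0.015: state=(2.272, 1.560, 5.209)
continuing one RK4 step at a time; state shown every 20 steps (Δt=0.1):
t=0.100: state=(2.370, 3.123, 4.556)
t=0.200: state=(3.683, 5.542, 4.636)
t=0.300: state=(6.083, 8.974, 6.711)
t=0.400: state=(9.024, 11.552, 12.304)
t=0.500: state=(9.960, 8.895, 18.622)
t=0.600: state=(7.286, 3.698, 19.041)
t=0.700: state=(4.056, 1.524, 15.759)
t=0.800: state=(2.350, 1.379, 12.446)
t=0.900: state=(1.889, 1.845, 9.824)
t=1.000: state=(2.147, 2.684, 7.922)
t=1.100: state=(2.966, 4.085, 6.827)
t=1.200: state=(4.437, 6.279, 6.922)
t=1.300: state=(6.599, 8.975, 9.079)
t=1.400: state=(8.707, 10.175, 13.712)
t=1.500: state=(8.866, 7.610, 17.736)
t=1.600: state=(6.684, 4.039, 17.532)
t=1.700: state=(4.347, 2.523, 14.921)
t=1.800: state=(3.134, 2.489, 12.209)
t=1.900: state=(2.934, 3.126, 10.081)
t=2.000: state=(3.453, 4.285, 8.752)
t=2.100: state=(4.588, 6.019, 8.529)
t=2.200: state=(6.245, 8.044, 9.937)
t=2.300: state=(7.869, 9.090, 13.119)
t=2.400: state=(8.254, 7.695, 16.238)
t=2.500: state=(6.930, 5.094, 16.729)
t=2.600: state=(5.129, 3.565, 15.028)
t=2.700: state=(4.000, 3.322, 12.838)
t=2.735: state=(3.816, 3.435, 12.137)
largest grid value and its neighbours: x(0.470)=10.08489, x(0.475)=10.09108, x(0.480)=10.08652
parabola through these three points peaks at t≈0.475 with x≈10.09112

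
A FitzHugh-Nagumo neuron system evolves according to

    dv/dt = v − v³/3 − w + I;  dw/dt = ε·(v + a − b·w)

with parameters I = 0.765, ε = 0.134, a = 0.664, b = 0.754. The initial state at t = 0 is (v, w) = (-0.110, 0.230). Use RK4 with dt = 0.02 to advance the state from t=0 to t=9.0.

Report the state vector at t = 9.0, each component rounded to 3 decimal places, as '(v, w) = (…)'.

(v, w) = (0.965, 1.641)

t=0.000: state=(-0.110, 0.230)
step 1 (dt=0.02): k1=(0.425, 0.051), k2=(0.429, 0.052), k3=(0.429, 0.052), k4=(0.433, 0.052); state += dt/6·(k1+2k2+2k3+k4)
t=0.020: state=(-0.101, 0.231)
t=0.040: state=(-0.093, 0.232)
t=0.060: state=(-0.084, 0.233)
continuing one RK4 step at a time; state shown every 25 steps (Δt=0.5):
t=0.500: state=(0.157, 0.263)
t=1.000: state=(0.559, 0.316)
t=1.500: state=(1.072, 0.397)
t=2.000: state=(1.502, 0.506)
t=2.500: state=(1.700, 0.631)
t=3.000: state=(1.740, 0.756)
t=3.500: state=(1.716, 0.875)
t=4.000: state=(1.670, 0.986)
t=4.500: state=(1.615, 1.088)
t=5.000: state=(1.558, 1.181)
t=5.500: state=(1.497, 1.266)
t=6.000: state=(1.435, 1.343)
t=6.500: state=(1.369, 1.412)
t=7.000: state=(1.301, 1.473)
t=7.500: state=(1.228, 1.526)
t=8.000: state=(1.149, 1.572)
t=8.500: state=(1.063, 1.611)
t=9.000: state=(0.965, 1.641)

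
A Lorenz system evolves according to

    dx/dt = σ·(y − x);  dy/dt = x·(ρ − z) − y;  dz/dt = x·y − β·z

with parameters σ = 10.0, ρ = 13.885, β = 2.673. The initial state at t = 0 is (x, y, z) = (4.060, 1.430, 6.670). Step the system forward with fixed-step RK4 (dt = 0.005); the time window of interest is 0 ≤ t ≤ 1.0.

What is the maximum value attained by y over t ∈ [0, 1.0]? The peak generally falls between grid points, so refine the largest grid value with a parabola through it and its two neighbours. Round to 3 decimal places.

max y = 10.422

t=0.000: state=(4.060, 1.430, 6.670)
step 1 (dt=0.005): k1=(-26.300, 27.863, -12.023), k2=(-24.946, 27.439, -11.759), k3=(-24.990, 27.462, -11.759), k4=(-23.677, 27.055, -11.504); state += dt/6·(k1+2k2+2k3+k4)
t=0.005: state=(3.935, 1.567, 6.611)
t=0.010: state=(3.823, 1.701, 6.555)
t=0.015: state=(3.723, 1.831, 6.501)
continuing one RK4 step at a time; state shown every 10 steps (Δt=0.05):
t=0.050: state=(3.297, 2.669, 6.182)
t=0.100: state=(3.288, 3.784, 5.901)
t=0.150: state=(3.730, 4.961, 5.878)
t=0.200: state=(4.492, 6.288, 6.225)
t=0.250: state=(5.506, 7.745, 7.093)
t=0.300: state=(6.696, 9.166, 8.637)
t=0.350: state=(7.907, 10.193, 10.901)
t=0.400: state=(8.876, 10.353, 13.630)
t=0.450: state=(9.283, 9.363, 16.177)
t=0.500: state=(8.931, 7.476, 17.781)
t=0.550: state=(7.909, 5.396, 18.095)
t=0.600: state=(6.550, 3.750, 17.363)
t=0.650: state=(5.213, 2.744, 16.068)
t=0.700: state=(4.128, 2.277, 14.595)
t=0.750: state=(3.367, 2.166, 13.151)
t=0.800: state=(2.911, 2.272, 11.827)
t=0.850: state=(2.709, 2.523, 10.659)
t=0.900: state=(2.711, 2.891, 9.666)
t=0.950: state=(2.882, 3.381, 8.866)
t=1.000: state=(3.207, 4.006, 8.281)
largest grid value and its neighbours: y(0.380)=10.41994, y(0.385)=10.42061, y(0.390)=10.40977
parabola through these three points peaks at t≈0.383 with y≈10.42173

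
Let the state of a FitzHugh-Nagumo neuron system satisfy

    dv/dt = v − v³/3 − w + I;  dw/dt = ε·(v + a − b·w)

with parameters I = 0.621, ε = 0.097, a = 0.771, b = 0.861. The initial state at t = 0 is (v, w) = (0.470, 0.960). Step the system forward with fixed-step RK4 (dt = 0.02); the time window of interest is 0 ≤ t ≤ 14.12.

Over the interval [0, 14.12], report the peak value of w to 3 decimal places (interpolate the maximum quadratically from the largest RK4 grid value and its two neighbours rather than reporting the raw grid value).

t=0.000: state=(0.470, 0.960)
step 1 (dt=0.02): k1=(0.096, 0.040), k2=(0.097, 0.040), k3=(0.097, 0.040), k4=(0.097, 0.040); state += dt/6·(k1+2k2+2k3+k4)
t=0.020: state=(0.472, 0.961)
t=0.040: state=(0.474, 0.962)
t=0.060: state=(0.476, 0.962)
continuing one RK4 step at a time; state shown every 25 steps (Δt=0.5):
t=0.500: state=(0.523, 0.981)
t=1.000: state=(0.586, 1.004)
t=1.500: state=(0.659, 1.029)
t=2.000: state=(0.740, 1.057)
t=2.500: state=(0.826, 1.087)
t=3.000: state=(0.910, 1.121)
t=3.500: state=(0.983, 1.156)
t=4.000: state=(1.039, 1.194)
t=4.500: state=(1.074, 1.232)
t=5.000: state=(1.089, 1.270)
t=5.500: state=(1.085, 1.306)
t=6.000: state=(1.064, 1.340)
t=6.500: state=(1.029, 1.372)
t=7.000: state=(0.979, 1.400)
t=7.500: state=(0.915, 1.425)
t=8.000: state=(0.834, 1.445)
t=8.500: state=(0.730, 1.459)
t=9.000: state=(0.591, 1.468)
t=9.500: state=(0.395, 1.468)
t=10.000: state=(0.099, 1.457)
t=10.500: state=(-0.371, 1.428)
t=11.000: state=(-1.040, 1.373)
t=11.500: state=(-1.635, 1.289)
t=12.000: state=(-1.884, 1.188)
t=12.500: state=(-1.928, 1.085)
t=13.000: state=(-1.912, 0.986)
t=13.500: state=(-1.881, 0.892)
t=14.000: state=(-1.847, 0.804)
t=14.120: state=(-1.838, 0.783)
largest grid value and its neighbours: w(9.260)=1.46906, w(9.280)=1.46906, w(9.300)=1.46905
parabola through these three points peaks at t≈9.271 with w≈1.46907

max w = 1.469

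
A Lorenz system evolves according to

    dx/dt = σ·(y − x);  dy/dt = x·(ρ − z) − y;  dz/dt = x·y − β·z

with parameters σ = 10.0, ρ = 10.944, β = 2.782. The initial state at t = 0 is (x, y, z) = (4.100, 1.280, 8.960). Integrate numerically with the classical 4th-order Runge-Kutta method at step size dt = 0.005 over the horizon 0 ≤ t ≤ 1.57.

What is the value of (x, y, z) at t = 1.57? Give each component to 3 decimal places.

t=0.000: state=(4.100, 1.280, 8.960)
step 1 (dt=0.005): k1=(-28.200, 6.854, -19.679), k2=(-27.324, 6.896, -19.563), k3=(-27.345, 6.899, -19.561), k4=(-26.488, 6.936, -19.445); state += dt/6·(k1+2k2+2k3+k4)
t=0.005: state=(3.963, 1.314, 8.862)
t=0.010: state=(3.835, 1.349, 8.766)
t=0.015: state=(3.715, 1.385, 8.670)
continuing one RK4 step at a time; state shown every 20 steps (Δt=0.1):
t=0.100: state=(2.582, 2.007, 7.227)
t=0.200: state=(2.517, 2.848, 5.997)
t=0.300: state=(3.126, 3.989, 5.378)
t=0.400: state=(4.219, 5.527, 5.606)
t=0.500: state=(5.673, 7.204, 7.043)
t=0.600: state=(7.041, 8.086, 9.712)
t=0.700: state=(7.460, 7.168, 12.346)
t=0.800: state=(6.539, 5.147, 13.143)
t=0.900: state=(5.060, 3.663, 12.124)
t=1.000: state=(3.946, 3.152, 10.469)
t=1.100: state=(3.470, 3.291, 8.939)
t=1.200: state=(3.540, 3.838, 7.843)
t=1.300: state=(4.030, 4.695, 7.343)
t=1.400: state=(4.830, 5.736, 7.589)
t=1.500: state=(5.754, 6.636, 8.647)
t=1.570: state=(6.290, 6.902, 9.736)

(x, y, z) = (6.290, 6.902, 9.736)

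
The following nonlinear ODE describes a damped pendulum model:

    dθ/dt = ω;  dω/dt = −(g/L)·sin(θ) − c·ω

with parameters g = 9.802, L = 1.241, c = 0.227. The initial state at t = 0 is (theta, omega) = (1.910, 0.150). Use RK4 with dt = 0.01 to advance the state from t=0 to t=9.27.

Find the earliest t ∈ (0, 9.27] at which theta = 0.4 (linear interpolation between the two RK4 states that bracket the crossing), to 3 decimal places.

t = 0.670

t=0.000: state=(1.910, 0.150)
step 1 (dt=0.01): k1=(0.150, -7.482), k2=(0.113, -7.472), k3=(0.113, -7.473), k4=(0.075, -7.463); state += dt/6·(k1+2k2+2k3+k4)
t=0.010: state=(1.911, 0.075)
t=0.020: state=(1.912, 0.001)
t=0.030: state=(1.911, -0.074)
continuing one RK4 step at a time; state shown every 50 steps (Δt=0.5):
t=0.500: state=(1.063, -3.471)
t=0.670: state=(0.401, -4.212)
next step: t=0.680: state=(0.358, -4.232) — theta has crossed 0.4
linear interpolation between t=0.670 (0.40066) and t=0.680 (0.35843) → t≈0.670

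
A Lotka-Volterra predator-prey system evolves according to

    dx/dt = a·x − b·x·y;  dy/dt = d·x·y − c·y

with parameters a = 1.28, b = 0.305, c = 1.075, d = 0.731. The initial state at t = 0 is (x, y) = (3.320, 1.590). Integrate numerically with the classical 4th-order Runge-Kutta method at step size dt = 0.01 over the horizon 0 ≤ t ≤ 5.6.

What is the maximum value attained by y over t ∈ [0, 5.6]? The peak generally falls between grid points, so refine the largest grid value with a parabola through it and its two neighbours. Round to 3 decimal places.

t=0.000: state=(3.320, 1.590)
step 1 (dt=0.01): k1=(2.640, 2.150), k2=(2.639, 2.180), k3=(2.639, 2.180), k4=(2.638, 2.210); state += dt/6·(k1+2k2+2k3+k4)
t=0.010: state=(3.346, 1.612)
t=0.020: state=(3.373, 1.634)
t=0.030: state=(3.399, 1.657)
continuing one RK4 step at a time; state shown every 20 steps (Δt=0.2):
t=0.200: state=(3.831, 2.164)
t=0.400: state=(4.219, 3.152)
t=0.600: state=(4.296, 4.762)
t=0.800: state=(3.884, 7.029)
t=1.000: state=(3.032, 9.433)
t=1.200: state=(2.085, 11.045)
t=1.400: state=(1.349, 11.411)
t=1.600: state=(0.882, 10.802)
t=1.800: state=(0.609, 9.698)
t=2.000: state=(0.452, 8.443)
t=2.200: state=(0.362, 7.223)
t=2.400: state=(0.312, 6.118)
t=2.600: state=(0.286, 5.153)
t=2.800: state=(0.277, 4.330)
t=3.000: state=(0.280, 3.637)
t=3.200: state=(0.296, 3.059)
t=3.400: state=(0.322, 2.581)
t=3.600: state=(0.359, 2.187)
t=3.800: state=(0.410, 1.866)
t=4.000: state=(0.477, 1.606)
t=4.200: state=(0.562, 1.397)
t=4.400: state=(0.670, 1.232)
t=4.600: state=(0.807, 1.107)
t=4.800: state=(0.977, 1.017)
t=5.000: state=(1.188, 0.960)
t=5.200: state=(1.449, 0.938)
t=5.400: state=(1.767, 0.956)
t=5.600: state=(2.149, 1.026)
largest grid value and its neighbours: y(1.350)=11.42917, y(1.360)=11.43079, y(1.370)=11.42969
parabola through these three points peaks at t≈1.361 with y≈11.43080

max y = 11.431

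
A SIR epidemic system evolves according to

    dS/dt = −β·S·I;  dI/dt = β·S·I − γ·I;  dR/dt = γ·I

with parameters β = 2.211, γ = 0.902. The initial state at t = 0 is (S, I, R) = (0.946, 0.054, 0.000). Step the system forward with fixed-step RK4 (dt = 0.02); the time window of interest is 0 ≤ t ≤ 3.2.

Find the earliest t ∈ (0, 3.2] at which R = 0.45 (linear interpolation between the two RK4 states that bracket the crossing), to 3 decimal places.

t=0.000: state=(0.946, 0.054, 0.000)
step 1 (dt=0.02): k1=(-0.113, 0.064, 0.049), k2=(-0.114, 0.065, 0.049), k3=(-0.114, 0.065, 0.049), k4=(-0.115, 0.066, 0.050); state += dt/6·(k1+2k2+2k3+k4)
t=0.020: state=(0.944, 0.055, 0.001)
t=0.040: state=(0.941, 0.057, 0.002)
t=0.060: state=(0.939, 0.058, 0.003)
continuing one RK4 step at a time; state shown every 10 steps (Δt=0.2):
t=0.200: state=(0.921, 0.068, 0.011)
t=0.400: state=(0.890, 0.085, 0.025)
t=0.600: state=(0.854, 0.104, 0.042)
t=0.800: state=(0.812, 0.126, 0.063)
t=1.000: state=(0.764, 0.149, 0.087)
t=1.200: state=(0.711, 0.172, 0.116)
t=1.400: state=(0.656, 0.195, 0.149)
t=1.600: state=(0.599, 0.215, 0.186)
t=1.800: state=(0.543, 0.231, 0.227)
t=2.000: state=(0.489, 0.242, 0.269)
t=2.200: state=(0.439, 0.248, 0.313)
t=2.400: state=(0.393, 0.249, 0.358)
t=2.600: state=(0.352, 0.245, 0.403)
t=2.800: state=(0.317, 0.237, 0.446)
next step: t=2.820: state=(0.313, 0.236, 0.451) — R has crossed 0.45
linear interpolation between t=2.800 (0.44641) and t=2.820 (0.45068) → t≈2.817

t = 2.817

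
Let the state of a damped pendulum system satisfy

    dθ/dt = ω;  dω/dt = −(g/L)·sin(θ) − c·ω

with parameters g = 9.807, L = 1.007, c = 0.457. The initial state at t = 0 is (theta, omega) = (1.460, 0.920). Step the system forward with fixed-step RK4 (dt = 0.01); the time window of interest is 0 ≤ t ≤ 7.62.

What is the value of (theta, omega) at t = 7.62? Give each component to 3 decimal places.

t=0.000: state=(1.460, 0.920)
step 1 (dt=0.01): k1=(0.920, -10.100), k2=(0.870, -10.081), k3=(0.870, -10.081), k4=(0.819, -10.062); state += dt/6·(k1+2k2+2k3+k4)
t=0.010: state=(1.469, 0.819)
t=0.020: state=(1.476, 0.719)
t=0.030: state=(1.483, 0.619)
continuing one RK4 step at a time; state shown every 25 steps (Δt=0.25):
t=0.250: state=(1.385, -1.468)
t=0.500: state=(0.766, -3.336)
t=0.750: state=(-0.151, -3.643)
t=1.000: state=(-0.891, -2.052)
t=1.250: state=(-1.127, 0.169)
t=1.500: state=(-0.831, 2.099)
t=1.750: state=(-0.165, 2.975)
t=2.000: state=(0.515, 2.210)
t=2.250: state=(0.857, 0.451)
t=2.500: state=(0.742, -1.302)
t=2.750: state=(0.269, -2.297)
t=3.000: state=(-0.295, -1.992)
t=3.250: state=(-0.642, -0.680)
t=3.500: state=(-0.621, 0.808)
t=3.750: state=(-0.283, 1.756)
t=4.000: state=(0.169, 1.682)
t=4.250: state=(0.482, 0.717)
t=4.500: state=(0.507, -0.504)
t=4.750: state=(0.262, -1.343)
t=5.000: state=(-0.097, -1.381)
t=5.250: state=(-0.364, -0.669)
t=5.500: state=(-0.408, 0.315)
t=5.750: state=(-0.230, 1.031)
t=6.000: state=(0.054, 1.119)
t=6.250: state=(0.277, 0.590)
t=6.500: state=(0.327, -0.196)
t=6.750: state=(0.195, -0.793)
t=7.000: state=(-0.028, -0.900)
t=7.250: state=(-0.212, -0.505)
t=7.500: state=(-0.261, 0.119)
t=7.620: state=(-0.230, 0.392)

(theta, omega) = (-0.230, 0.392)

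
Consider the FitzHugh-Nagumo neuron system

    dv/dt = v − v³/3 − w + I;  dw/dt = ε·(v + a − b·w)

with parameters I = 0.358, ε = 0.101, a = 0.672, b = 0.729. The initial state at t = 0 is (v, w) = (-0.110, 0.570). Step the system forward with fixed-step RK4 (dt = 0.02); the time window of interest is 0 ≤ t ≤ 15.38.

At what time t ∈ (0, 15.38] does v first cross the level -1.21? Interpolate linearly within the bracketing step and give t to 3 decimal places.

t=0.000: state=(-0.110, 0.570)
step 1 (dt=0.02): k1=(-0.322, 0.015), k2=(-0.325, 0.014), k3=(-0.325, 0.014), k4=(-0.328, 0.014); state += dt/6·(k1+2k2+2k3+k4)
t=0.020: state=(-0.116, 0.570)
t=0.040: state=(-0.123, 0.571)
t=0.060: state=(-0.130, 0.571)
continuing one RK4 step at a time; state shown every 25 steps (Δt=0.5):
t=0.500: state=(-0.318, 0.572)
t=1.000: state=(-0.638, 0.562)
t=1.500: state=(-1.049, 0.533)
t=1.680: state=(-1.196, 0.518)
next step: t=1.700: state=(-1.212, 0.516) — v has crossed -1.21
linear interpolation between t=1.680 (-1.19612) and t=1.700 (-1.21175) → t≈1.698

t = 1.698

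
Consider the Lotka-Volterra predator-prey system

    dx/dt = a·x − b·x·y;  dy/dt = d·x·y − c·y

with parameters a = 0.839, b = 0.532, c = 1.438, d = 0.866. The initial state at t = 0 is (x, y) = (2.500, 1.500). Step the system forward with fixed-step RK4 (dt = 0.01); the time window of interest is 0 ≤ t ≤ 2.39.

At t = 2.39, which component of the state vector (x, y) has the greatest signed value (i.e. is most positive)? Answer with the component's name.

t=0.000: state=(2.500, 1.500)
step 1 (dt=0.01): k1=(0.103, 1.091), k2=(0.095, 1.095), k3=(0.095, 1.095), k4=(0.088, 1.100); state += dt/6·(k1+2k2+2k3+k4)
t=0.010: state=(2.501, 1.511)
t=0.020: state=(2.502, 1.522)
t=0.030: state=(2.502, 1.533)
continuing one RK4 step at a time; state shown every 10 steps (Δt=0.1):
t=0.100: state=(2.503, 1.613)
t=0.200: state=(2.490, 1.735)
t=0.300: state=(2.461, 1.862)
t=0.400: state=(2.416, 1.992)
t=0.500: state=(2.355, 2.121)
t=0.600: state=(2.280, 2.245)
t=0.700: state=(2.193, 2.360)
t=0.800: state=(2.098, 2.462)
t=0.900: state=(1.997, 2.546)
t=1.000: state=(1.893, 2.609)
t=1.100: state=(1.790, 2.651)
t=1.200: state=(1.690, 2.669)
t=1.300: state=(1.594, 2.664)
t=1.400: state=(1.506, 2.639)
t=1.500: state=(1.424, 2.594)
t=1.600: state=(1.351, 2.534)
t=1.700: state=(1.287, 2.460)
t=1.800: state=(1.231, 2.376)
t=1.900: state=(1.182, 2.284)
t=2.000: state=(1.142, 2.187)
t=2.100: state=(1.108, 2.088)
t=2.200: state=(1.081, 1.988)
t=2.300: state=(1.061, 1.889)
t=2.390: state=(1.047, 1.802)
compare at T: x=1.047, y=1.802

largest component: y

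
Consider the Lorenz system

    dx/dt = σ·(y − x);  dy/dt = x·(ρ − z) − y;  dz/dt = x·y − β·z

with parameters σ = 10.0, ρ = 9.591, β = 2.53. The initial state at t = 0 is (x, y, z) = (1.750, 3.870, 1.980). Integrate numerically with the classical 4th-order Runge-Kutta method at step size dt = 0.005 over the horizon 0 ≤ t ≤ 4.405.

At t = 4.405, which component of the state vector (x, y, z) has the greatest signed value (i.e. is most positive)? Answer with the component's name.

largest component: z

t=0.000: state=(1.750, 3.870, 1.980)
step 1 (dt=0.005): k1=(21.200, 9.449, 1.763), k2=(20.906, 9.821, 2.000), k3=(20.923, 9.813, 1.997), k4=(20.645, 10.178, 2.234); state += dt/6·(k1+2k2+2k3+k4)
t=0.005: state=(1.855, 3.919, 1.990)
t=0.010: state=(1.957, 3.972, 2.002)
t=0.015: state=(2.056, 4.028, 2.017)
continuing one RK4 step at a time; state shown every 40 steps (Δt=0.2):
t=0.200: state=(5.491, 7.452, 4.708)
t=0.400: state=(7.744, 7.231, 11.988)
t=0.600: state=(4.359, 2.525, 11.649)
t=0.800: state=(2.254, 1.899, 7.959)
t=1.000: state=(2.363, 2.748, 5.585)
t=1.200: state=(3.697, 4.638, 5.132)
t=1.400: state=(5.785, 6.703, 7.603)
t=1.600: state=(6.178, 5.544, 10.877)
t=1.800: state=(4.291, 3.410, 10.062)
t=2.000: state=(3.315, 3.215, 7.878)
t=2.200: state=(3.707, 4.152, 6.728)
t=2.400: state=(4.859, 5.471, 7.376)
t=2.600: state=(5.625, 5.657, 9.284)
t=2.800: state=(4.991, 4.459, 9.858)
t=3.000: state=(4.097, 3.826, 8.768)
t=3.200: state=(3.997, 4.148, 7.742)
t=3.400: state=(4.554, 4.905, 7.721)
t=3.600: state=(5.128, 5.280, 8.639)
t=3.800: state=(5.036, 4.816, 9.308)
t=4.000: state=(4.512, 4.278, 8.965)
t=4.200: state=(4.273, 4.278, 8.290)
t=4.400: state=(4.487, 4.668, 8.061)
t=4.405: state=(4.496, 4.679, 8.064)
compare at T: x=4.496, y=4.679, z=8.064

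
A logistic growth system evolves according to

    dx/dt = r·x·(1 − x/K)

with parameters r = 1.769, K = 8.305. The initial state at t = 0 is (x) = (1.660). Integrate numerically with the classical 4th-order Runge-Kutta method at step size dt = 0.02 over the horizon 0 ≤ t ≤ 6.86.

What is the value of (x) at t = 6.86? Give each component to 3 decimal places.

(x) = (8.305)

t=0.000: state=(1.660)
step 1 (dt=0.02): k1=(2.350), k2=(2.374), k3=(2.375), k4=(2.400); state += dt/6·(k1+2k2+2k3+k4)
t=0.020: state=(1.707)
t=0.040: state=(1.756)
t=0.060: state=(1.805)
continuing one RK4 step at a time; state shown every 25 steps (Δt=0.5):
t=0.500: state=(3.131)
t=1.000: state=(4.936)
t=1.500: state=(6.479)
t=2.000: state=(7.439)
t=2.500: state=(7.924)
t=3.000: state=(8.143)
t=3.500: state=(8.238)
t=4.000: state=(8.277)
t=4.500: state=(8.293)
t=5.000: state=(8.300)
t=5.500: state=(8.303)
t=6.000: state=(8.304)
t=6.500: state=(8.305)
t=6.860: state=(8.305)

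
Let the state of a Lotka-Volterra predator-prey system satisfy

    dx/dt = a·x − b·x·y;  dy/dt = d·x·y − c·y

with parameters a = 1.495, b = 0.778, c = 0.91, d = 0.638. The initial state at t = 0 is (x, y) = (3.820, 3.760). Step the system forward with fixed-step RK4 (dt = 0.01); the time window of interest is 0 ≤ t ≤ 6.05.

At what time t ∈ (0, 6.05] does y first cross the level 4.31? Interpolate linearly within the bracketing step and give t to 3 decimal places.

t = 0.102

t=0.000: state=(3.820, 3.760)
step 1 (dt=0.01): k1=(-5.464, 5.742), k2=(-5.509, 5.720), k3=(-5.509, 5.719), k4=(-5.552, 5.695); state += dt/6·(k1+2k2+2k3+k4)
t=0.010: state=(3.765, 3.817)
t=0.020: state=(3.709, 3.874)
t=0.030: state=(3.652, 3.930)
t=0.100: state=(3.240, 4.301)
next step: t=0.110: state=(3.180, 4.351) — y has crossed 4.31
linear interpolation between t=0.100 (4.30134) and t=0.110 (4.35058) → t≈0.102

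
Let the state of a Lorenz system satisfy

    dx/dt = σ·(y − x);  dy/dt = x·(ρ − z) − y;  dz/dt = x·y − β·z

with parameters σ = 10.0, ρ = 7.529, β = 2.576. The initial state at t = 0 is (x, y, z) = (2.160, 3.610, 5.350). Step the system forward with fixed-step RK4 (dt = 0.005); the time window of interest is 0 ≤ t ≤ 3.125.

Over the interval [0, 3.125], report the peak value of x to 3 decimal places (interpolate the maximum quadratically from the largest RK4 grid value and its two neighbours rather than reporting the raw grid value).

max x = 4.857

t=0.000: state=(2.160, 3.610, 5.350)
step 1 (dt=0.005): k1=(14.500, 1.097, -5.984), k2=(14.165, 1.206, -5.809), k3=(14.176, 1.203, -5.812), k4=(13.851, 1.310, -5.640); state += dt/6·(k1+2k2+2k3+k4)
t=0.005: state=(2.231, 3.616, 5.321)
t=0.010: state=(2.299, 3.623, 5.294)
t=0.015: state=(2.363, 3.631, 5.268)
continuing one RK4 step at a time; state shown every 40 steps (Δt=0.2):
t=0.200: state=(3.782, 4.333, 5.166)
t=0.400: state=(4.675, 4.970, 6.287)
t=0.600: state=(4.777, 4.586, 7.399)
t=0.800: state=(4.155, 3.812, 7.319)
t=1.000: state=(3.658, 3.532, 6.545)
t=1.200: state=(3.654, 3.761, 5.959)
t=1.400: state=(3.997, 4.204, 5.952)
t=1.600: state=(4.351, 4.467, 6.433)
t=1.800: state=(4.394, 4.323, 6.886)
t=2.000: state=(4.150, 4.007, 6.885)
t=2.200: state=(3.927, 3.862, 6.565)
t=2.400: state=(3.910, 3.953, 6.296)
t=2.600: state=(4.057, 4.146, 6.287)
t=2.800: state=(4.207, 4.255, 6.489)
t=3.000: state=(4.226, 4.198, 6.677)
t=3.125: state=(4.171, 4.115, 6.704)
largest grid value and its neighbours: x(0.515)=4.85659, x(0.520)=4.85686, x(0.525)=4.85648
parabola through these three points peaks at t≈0.520 with x≈4.85686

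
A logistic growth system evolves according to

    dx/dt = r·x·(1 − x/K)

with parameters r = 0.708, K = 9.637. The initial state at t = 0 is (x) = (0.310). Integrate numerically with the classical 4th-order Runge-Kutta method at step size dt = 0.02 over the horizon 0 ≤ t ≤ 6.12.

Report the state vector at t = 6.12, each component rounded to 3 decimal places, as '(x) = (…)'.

(x) = (6.908)

t=0.000: state=(0.310)
step 1 (dt=0.02): k1=(0.212), k2=(0.214), k3=(0.214), k4=(0.215); state += dt/6·(k1+2k2+2k3+k4)
t=0.020: state=(0.314)
t=0.040: state=(0.319)
t=0.060: state=(0.323)
continuing one RK4 step at a time; state shown every 10 steps (Δt=0.2):
t=0.200: state=(0.355)
t=0.400: state=(0.407)
t=0.600: state=(0.466)
t=0.800: state=(0.533)
t=1.000: state=(0.609)
t=1.200: state=(0.695)
t=1.400: state=(0.792)
t=1.600: state=(0.901)
t=1.800: state=(1.024)
t=2.000: state=(1.161)
t=2.200: state=(1.313)
t=2.400: state=(1.482)
t=2.600: state=(1.669)
t=2.800: state=(1.873)
t=3.000: state=(2.096)
t=3.200: state=(2.338)
t=3.400: state=(2.598)
t=3.600: state=(2.875)
t=3.800: state=(3.168)
t=4.000: state=(3.477)
t=4.200: state=(3.797)
t=4.400: state=(4.127)
t=4.600: state=(4.464)
t=4.800: state=(4.805)
t=5.000: state=(5.145)
t=5.200: state=(5.483)
t=5.400: state=(5.814)
t=5.600: state=(6.135)
t=5.800: state=(6.444)
t=6.000: state=(6.739)
t=6.120: state=(6.908)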